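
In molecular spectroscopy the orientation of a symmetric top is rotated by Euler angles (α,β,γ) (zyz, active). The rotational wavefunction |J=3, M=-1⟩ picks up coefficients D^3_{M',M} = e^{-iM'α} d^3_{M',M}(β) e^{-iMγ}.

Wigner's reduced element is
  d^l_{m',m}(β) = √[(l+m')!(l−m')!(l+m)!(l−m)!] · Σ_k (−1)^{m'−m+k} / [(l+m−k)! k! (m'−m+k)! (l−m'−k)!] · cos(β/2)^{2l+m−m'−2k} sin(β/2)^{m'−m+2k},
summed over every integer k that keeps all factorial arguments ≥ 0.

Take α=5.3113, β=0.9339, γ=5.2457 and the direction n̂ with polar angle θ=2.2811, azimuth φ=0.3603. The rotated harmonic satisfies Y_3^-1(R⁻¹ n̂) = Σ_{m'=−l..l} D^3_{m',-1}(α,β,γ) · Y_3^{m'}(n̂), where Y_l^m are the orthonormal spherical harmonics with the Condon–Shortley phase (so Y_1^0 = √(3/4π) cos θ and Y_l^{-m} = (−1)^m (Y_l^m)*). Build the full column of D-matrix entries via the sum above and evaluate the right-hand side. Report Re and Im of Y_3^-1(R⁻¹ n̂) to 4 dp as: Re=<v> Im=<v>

Re=0.0713 Im=0.2085

Need the full column D^3_{m',-1} for m'=−3..3 at α=5.3113, β=0.9339, γ=5.2457.
cos(β/2)=0.892945, sin(β/2)=0.450165
d^3_{-3,-1}: single k=2 term ⇒ +0.498986;  D = -0.343490+0.361942i
d^3_{-2,-1}: k∈[1..2] ⇒ +0.808158 -0.410790 = +0.397368;  D = -0.392271-0.063440i
d^3_{-1,-1}: k∈[0..2] ⇒ +0.506932 -1.030702 +0.196466 = -0.327304;  D = +0.138989+0.296327i
d^3_{0,-1}: k∈[0..2] ⇒ -0.885293 +0.674997 -0.057184 = -0.267480;  D = -0.135983+0.230335i
d^3_{1,-1}: k∈[0..2] ⇒ +0.773026 -0.261955 +0.008322 = +0.519393;  D = +0.518276-0.034048i
d^3_{2,-1}: k∈[0..1] ⇒ -0.410790 +0.052202 = -0.358588;  D = -0.221132-0.282287i
d^3_{3,-1}: single k=0 term ⇒ +0.126818;  D = -0.038370+0.120875i
Y_3^{m'}(θ=2.2811,φ=0.3603) and Σ D·Y over m':
  (-0.3435+0.3619i)·(+0.0856-0.1604i)  (-0.3923-0.0634i)·(-0.2878+0.2528i)  (+0.1390+0.2963i)·(+0.2582-0.0973i)  (-0.1360+0.2303i)·(+0.2127+0.0000i)  (+0.5183-0.0340i)·(-0.2582-0.0973i)  (-0.2211-0.2823i)·(-0.2878-0.2528i)  (-0.0384+0.1209i)·(-0.0856-0.1604i)
Y_3^-1(R⁻¹ n̂) = +0.071269+0.208500i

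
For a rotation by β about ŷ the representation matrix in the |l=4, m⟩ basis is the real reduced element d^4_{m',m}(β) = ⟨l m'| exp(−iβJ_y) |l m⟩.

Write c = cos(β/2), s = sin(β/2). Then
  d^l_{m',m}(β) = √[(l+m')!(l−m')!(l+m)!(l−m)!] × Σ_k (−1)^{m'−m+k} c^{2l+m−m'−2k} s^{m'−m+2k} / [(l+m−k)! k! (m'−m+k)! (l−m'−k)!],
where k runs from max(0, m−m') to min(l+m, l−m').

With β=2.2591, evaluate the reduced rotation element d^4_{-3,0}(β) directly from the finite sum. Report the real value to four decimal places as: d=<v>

d^4_{-3,0}(β=2.2591) via Wigner's sum:
c=cos(2.2591/2)=0.427067, s=sin(2.2591/2)=0.904220; N=√[1·5040·24·24]=1703.830978
k∈{3,4} keeps every argument non-negative
  k=3: (−1)^0·1703.8310/(144)·0.4271^5·0.9042^3 = +0.124270
  k=4: (−1)^1·1703.8310/(144)·0.4271^3·0.9042^5 = -0.557086
d^4_{-3,0}(2.2591) = +0.124270 -0.557086 = -0.432816

d=-0.4328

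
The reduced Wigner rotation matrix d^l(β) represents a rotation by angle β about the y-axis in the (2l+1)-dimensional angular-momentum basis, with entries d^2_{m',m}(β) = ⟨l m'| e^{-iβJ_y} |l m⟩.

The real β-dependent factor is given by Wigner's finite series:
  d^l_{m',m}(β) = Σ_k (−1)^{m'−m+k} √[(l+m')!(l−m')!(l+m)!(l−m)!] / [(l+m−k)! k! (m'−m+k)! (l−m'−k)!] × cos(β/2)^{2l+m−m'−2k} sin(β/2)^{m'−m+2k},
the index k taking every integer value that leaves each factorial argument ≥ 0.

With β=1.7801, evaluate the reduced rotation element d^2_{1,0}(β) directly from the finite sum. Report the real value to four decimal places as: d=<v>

d=0.2489

d^2_{1,0}(β=1.7801) via Wigner's sum:
Half-angle: c=0.629373, s=0.777103. N=√(6·1·2·2)=4.898979
The bounds max(0,m−m')=0 and min(l+m,l−m')=1 give 2 terms
  k=0: (−1)^1·4.8990/(2)·0.6294^3·0.7771^1 = -0.474547
  k=1: (−1)^2·4.8990/(2)·0.6294^1·0.7771^3 = +0.723469
d^2_{1,0}(1.7801) = -0.474547 +0.723469 = +0.248922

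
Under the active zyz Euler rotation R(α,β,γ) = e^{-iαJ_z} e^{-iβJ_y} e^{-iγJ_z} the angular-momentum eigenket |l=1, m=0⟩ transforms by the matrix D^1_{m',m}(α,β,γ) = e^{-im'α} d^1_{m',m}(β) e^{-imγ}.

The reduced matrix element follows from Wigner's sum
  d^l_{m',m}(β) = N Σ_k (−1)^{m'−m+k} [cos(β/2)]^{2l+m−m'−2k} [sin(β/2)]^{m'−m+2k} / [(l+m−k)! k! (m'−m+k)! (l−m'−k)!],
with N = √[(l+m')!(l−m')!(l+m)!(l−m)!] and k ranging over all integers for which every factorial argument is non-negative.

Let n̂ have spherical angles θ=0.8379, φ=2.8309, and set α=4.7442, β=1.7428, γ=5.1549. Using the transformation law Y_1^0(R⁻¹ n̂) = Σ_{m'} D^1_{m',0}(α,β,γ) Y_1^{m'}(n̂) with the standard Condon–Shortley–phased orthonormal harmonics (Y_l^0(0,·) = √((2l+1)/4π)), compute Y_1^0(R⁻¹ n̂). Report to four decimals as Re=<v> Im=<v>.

Need the full column D^1_{m',0} for m'=−1..1 at α=4.7442, β=1.7428, γ=5.1549.
cos(β/2)=0.643756, sin(β/2)=0.765231
d^1_{-1,0}: single k=1 term ⇒ +0.696673;  D = +0.022158-0.696320i
d^1_{0,0}: k∈[0..1] ⇒ +0.414422 -0.585578 = -0.171157;  D = -0.171157+0.000000i
d^1_{1,0}: single k=0 term ⇒ -0.696673;  D = -0.022158-0.696320i
Y_1^{m'}(θ=0.8379,φ=2.8309) and Σ D·Y over m':
  (+0.0222-0.6963i)·(-0.2445-0.0785i)  (-0.1712+0.0000i)·(+0.3269+0.0000i)  (-0.0222-0.6963i)·(+0.2445-0.0785i)
Y_1^0(R⁻¹ n̂) = -0.176112+0.000000i

Re=-0.1761 Im=0.0000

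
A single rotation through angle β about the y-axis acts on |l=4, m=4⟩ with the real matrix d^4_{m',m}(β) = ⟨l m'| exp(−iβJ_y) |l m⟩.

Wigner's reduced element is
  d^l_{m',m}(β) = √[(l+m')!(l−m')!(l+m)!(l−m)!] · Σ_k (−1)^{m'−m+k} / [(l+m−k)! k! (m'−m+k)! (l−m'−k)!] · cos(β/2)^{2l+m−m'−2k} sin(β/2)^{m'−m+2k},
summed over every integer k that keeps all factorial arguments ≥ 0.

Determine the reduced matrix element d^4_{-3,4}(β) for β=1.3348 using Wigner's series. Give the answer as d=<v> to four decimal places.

d^4_{-3,4}(β=1.3348) via Wigner's sum:
c=cos(1.3348/2)=0.785434, s=sin(1.3348/2)=0.618946; N=√[1·5040·40320·1]=14255.272709
The bounds max(0,m−m')=7 and min(l+m,l−m')=7 give 1 term
  k=7: (−1)^0·14255.2727/(5040)·0.7854^1·0.6189^7 = +0.077308
d^4_{-3,4}(1.3348) = +0.077308

d=0.0773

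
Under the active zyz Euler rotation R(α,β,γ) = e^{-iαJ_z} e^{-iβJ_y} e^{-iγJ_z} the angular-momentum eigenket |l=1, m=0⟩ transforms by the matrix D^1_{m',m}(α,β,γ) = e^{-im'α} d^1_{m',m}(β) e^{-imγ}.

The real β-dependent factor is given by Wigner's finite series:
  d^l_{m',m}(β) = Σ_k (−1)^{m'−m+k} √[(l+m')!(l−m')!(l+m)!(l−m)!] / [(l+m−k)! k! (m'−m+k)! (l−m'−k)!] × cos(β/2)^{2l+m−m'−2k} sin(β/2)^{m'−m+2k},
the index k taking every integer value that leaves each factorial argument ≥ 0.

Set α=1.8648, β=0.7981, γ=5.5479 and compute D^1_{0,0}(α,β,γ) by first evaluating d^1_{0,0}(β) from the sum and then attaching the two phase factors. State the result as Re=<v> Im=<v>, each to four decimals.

Re=0.6981 Im=0.0000

First d^1_{0,0}(β=0.7981), then the phase factors e^{-i(0)α} and e^{-i(0)γ}:
Half-angle: c=0.921431, s=0.388543. N=√(1·1·1·1)=1.000000
Admissible k: 0..1 (factorial args all ≥0)
  k=0: (−1)^0·1.0000/(1)·0.9214^2·0.3885^0 = +0.849034
  k=1: (−1)^1·1.0000/(1)·0.9214^0·0.3885^2 = -0.150966
d^1_{0,0}(0.7981) = +0.849034 -0.150966 = +0.698068
D = (+1.000000+0.000000i)·(+0.698068)·(+1.000000+0.000000i) = +0.698068+0.000000i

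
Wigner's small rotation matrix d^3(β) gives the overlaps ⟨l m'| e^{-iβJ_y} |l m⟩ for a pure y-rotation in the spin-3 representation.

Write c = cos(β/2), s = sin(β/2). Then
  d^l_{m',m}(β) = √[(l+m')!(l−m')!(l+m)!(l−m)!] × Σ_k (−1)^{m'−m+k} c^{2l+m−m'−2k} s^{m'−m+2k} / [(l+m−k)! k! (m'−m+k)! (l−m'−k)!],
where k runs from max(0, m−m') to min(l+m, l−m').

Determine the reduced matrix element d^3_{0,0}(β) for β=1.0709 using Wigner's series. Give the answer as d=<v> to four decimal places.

d^3_{0,0}(β=1.0709) via Wigner's sum:
Half-angle: c=0.860039, s=0.510228. N=√(6·6·6·6)=36.000000
The bounds max(0,m−m')=0 and min(l+m,l−m')=3 give 4 terms
  k=0: (−1)^0·36.0000/(36)·0.8600^6·0.5102^0 = +0.404678
  k=1: (−1)^1·36.0000/(4)·0.8600^4·0.5102^2 = -1.281870
  k=2: (−1)^2·36.0000/(4)·0.8600^2·0.5102^4 = +0.451166
  k=3: (−1)^3·36.0000/(36)·0.8600^0·0.5102^6 = -0.017644
d^3_{0,0}(1.0709) = +0.404678 -1.281870 +0.451166 -0.017644 = -0.443670

d=-0.4437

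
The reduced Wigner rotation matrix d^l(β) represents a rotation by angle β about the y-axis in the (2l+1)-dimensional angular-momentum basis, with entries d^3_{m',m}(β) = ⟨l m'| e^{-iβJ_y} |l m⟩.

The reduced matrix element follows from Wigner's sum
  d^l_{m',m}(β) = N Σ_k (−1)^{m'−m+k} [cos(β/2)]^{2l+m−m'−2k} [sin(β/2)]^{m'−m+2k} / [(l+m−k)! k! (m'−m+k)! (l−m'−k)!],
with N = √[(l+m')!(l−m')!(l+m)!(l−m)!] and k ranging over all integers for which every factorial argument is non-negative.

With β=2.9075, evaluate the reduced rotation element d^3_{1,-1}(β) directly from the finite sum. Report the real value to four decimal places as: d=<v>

d=0.8546

d^3_{1,-1}(β=2.9075) via Wigner's sum:
With c≡cos(β/2)=0.116779 and s≡sin(β/2)=0.993158, N=[24·2·2·24]^{1/2}=48.000000
The bounds max(0,m−m')=0 and min(l+m,l−m')=2 give 3 terms
  k=0: (−1)^2·48.0000/(8)·0.1168^4·0.9932^2 = +0.001101
  k=1: (−1)^3·48.0000/(6)·0.1168^2·0.9932^4 = -0.106144
  k=2: (−1)^4·48.0000/(48)·0.1168^0·0.9932^6 = +0.959643
d^3_{1,-1}(2.9075) = +0.001101 -0.106144 +0.959643 = +0.854600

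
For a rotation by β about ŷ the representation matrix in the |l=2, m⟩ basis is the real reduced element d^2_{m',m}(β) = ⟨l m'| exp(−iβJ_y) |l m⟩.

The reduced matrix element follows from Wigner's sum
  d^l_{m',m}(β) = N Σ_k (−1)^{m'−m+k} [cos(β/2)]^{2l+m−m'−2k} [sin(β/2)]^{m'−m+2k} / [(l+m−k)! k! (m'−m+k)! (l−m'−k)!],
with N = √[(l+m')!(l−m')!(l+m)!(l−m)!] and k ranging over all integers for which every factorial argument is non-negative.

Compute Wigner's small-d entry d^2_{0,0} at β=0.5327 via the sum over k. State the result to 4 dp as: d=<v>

d=0.6131

d^2_{0,0}(β=0.5327) via Wigner's sum:
With c≡cos(β/2)=0.964738 and s≡sin(β/2)=0.263212, N=[2·2·2·2]^{1/2}=4.000000
The bounds max(0,m−m')=0 and min(l+m,l−m')=2 give 3 terms
  k=0: (−1)^0·4.0000/(4)·0.9647^4·0.2632^0 = +0.866239
  k=1: (−1)^1·4.0000/(1)·0.9647^2·0.2632^2 = -0.257923
  k=2: (−1)^2·4.0000/(4)·0.9647^0·0.2632^4 = +0.004800
d^2_{0,0}(0.5327) = +0.866239 -0.257923 +0.004800 = +0.613116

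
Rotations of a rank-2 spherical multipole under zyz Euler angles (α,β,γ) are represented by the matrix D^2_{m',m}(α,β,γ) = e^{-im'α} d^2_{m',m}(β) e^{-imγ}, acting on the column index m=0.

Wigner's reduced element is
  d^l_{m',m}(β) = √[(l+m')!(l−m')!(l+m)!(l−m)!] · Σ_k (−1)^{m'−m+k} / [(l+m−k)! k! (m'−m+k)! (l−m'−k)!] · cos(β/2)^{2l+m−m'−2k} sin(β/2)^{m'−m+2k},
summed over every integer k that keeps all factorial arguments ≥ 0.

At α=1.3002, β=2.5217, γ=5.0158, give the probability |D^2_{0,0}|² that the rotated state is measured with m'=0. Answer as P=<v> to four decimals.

Split into d^2_{0,0}(β=2.5217) × two z-phases.
With c≡cos(β/2)=0.305008 and s≡sin(β/2)=0.952350, N=[2·2·2·2]^{1/2}=4.000000
Admissible k: 0..2 (factorial args all ≥0)
  k=0: (−1)^0·4.0000/(4)·0.3050^4·0.9523^0 = +0.008655
  k=1: (−1)^1·4.0000/(1)·0.3050^2·0.9523^2 = -0.337500
  k=2: (−1)^2·4.0000/(4)·0.3050^0·0.9523^4 = +0.822595
d^2_{0,0}(2.5217) = +0.008655 -0.337500 +0.822595 = +0.493749
|D^2_{0,0}|² = |d^2_{0,0}(β)|² = (+0.493749)² = 0.243789 (the z-rotation phases have unit modulus)

P=0.2438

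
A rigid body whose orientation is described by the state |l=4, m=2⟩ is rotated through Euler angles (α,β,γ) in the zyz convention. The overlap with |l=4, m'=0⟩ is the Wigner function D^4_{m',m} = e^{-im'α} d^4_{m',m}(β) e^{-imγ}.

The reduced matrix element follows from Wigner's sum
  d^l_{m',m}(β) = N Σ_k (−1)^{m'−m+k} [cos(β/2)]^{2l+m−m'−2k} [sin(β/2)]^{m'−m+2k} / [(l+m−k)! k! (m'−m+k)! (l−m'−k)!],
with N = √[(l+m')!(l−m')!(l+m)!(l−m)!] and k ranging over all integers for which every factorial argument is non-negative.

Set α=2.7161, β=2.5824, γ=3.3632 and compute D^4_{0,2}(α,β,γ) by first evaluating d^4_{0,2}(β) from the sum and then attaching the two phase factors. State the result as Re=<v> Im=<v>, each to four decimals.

Split into d^4_{0,2}(β=2.5824) × two z-phases.
Half-angle: c=0.275968, s=0.961167. N=√(24·24·720·2)=910.735966
k: max(0,(2)−(0))=2 … min(4+(2),4−(0))=4
  k=2: (−1)^0·910.7360/(96)·0.2760^6·0.9612^2 = +0.003871
  k=3: (−1)^1·910.7360/(36)·0.2760^4·0.9612^4 = -0.125233
  k=4: (−1)^2·910.7360/(96)·0.2760^2·0.9612^6 = +0.569679
d^4_{0,2}(2.5824) = +0.003871 -0.125233 +0.569679 = +0.448318
Phases: e^{-i·(0)·2.7161}=+1.000000+0.000000i, e^{-i·(2)·3.3632}=+0.903378-0.428846i ⇒ D=+0.405001-0.192259i

Re=0.4050 Im=-0.1923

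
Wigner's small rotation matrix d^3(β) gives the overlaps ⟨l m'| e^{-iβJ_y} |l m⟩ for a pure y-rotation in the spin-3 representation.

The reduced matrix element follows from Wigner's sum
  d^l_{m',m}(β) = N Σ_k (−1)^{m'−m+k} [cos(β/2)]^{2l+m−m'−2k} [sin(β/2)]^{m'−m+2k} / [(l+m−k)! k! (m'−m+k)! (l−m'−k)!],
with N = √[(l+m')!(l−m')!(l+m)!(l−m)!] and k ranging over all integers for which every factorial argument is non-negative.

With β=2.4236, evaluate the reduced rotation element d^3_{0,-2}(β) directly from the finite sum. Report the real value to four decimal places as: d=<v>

d=-0.4463

d^3_{0,-2}(β=2.4236) via Wigner's sum:
c=cos(2.4236/2)=0.351335, s=sin(2.4236/2)=0.936250; N=√[6·6·1·120]=65.726707
k∈{0,1} keeps every argument non-negative
  k=0: (−1)^2·65.7267/(12)·0.3513^4·0.9362^2 = +0.073152
  k=1: (−1)^3·65.7267/(12)·0.3513^2·0.9362^4 = -0.519481
d^3_{0,-2}(2.4236) = +0.073152 -0.519481 = -0.446329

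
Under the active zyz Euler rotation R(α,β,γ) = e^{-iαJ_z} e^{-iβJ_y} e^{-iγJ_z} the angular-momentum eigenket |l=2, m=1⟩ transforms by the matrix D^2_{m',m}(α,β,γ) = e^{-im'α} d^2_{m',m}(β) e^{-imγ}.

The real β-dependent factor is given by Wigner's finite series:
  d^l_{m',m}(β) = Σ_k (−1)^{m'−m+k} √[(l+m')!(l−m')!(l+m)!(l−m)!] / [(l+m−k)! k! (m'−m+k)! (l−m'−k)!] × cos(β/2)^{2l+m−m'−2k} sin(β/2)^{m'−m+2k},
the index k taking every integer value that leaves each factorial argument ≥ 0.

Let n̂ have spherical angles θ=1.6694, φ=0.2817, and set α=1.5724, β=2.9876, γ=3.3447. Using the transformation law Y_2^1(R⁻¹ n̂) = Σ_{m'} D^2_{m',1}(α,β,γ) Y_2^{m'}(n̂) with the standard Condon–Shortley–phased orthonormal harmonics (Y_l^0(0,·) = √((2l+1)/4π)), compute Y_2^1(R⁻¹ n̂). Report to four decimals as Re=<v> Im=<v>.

Need the full column D^2_{m',1} for m'=−2..2 at α=1.5724, β=2.9876, γ=3.3447.
cos(β/2)=0.076920, sin(β/2)=0.997037
d^2_{-2,1}: single k=3 term ⇒ +0.152477;  D = +0.149441-0.030278i
d^2_{-1,1}: k∈[2..3] ⇒ +0.017645 -0.988202 = -0.970556;  D = +0.194250+0.950919i
d^2_{0,1}: k∈[1..2] ⇒ +0.001111 -0.186746 = -0.185634;  D = +0.181818-0.037445i
d^2_{1,1}: k∈[0..1] ⇒ +0.000035 -0.017645 = -0.017610;  D = -0.003580-0.017242i
d^2_{2,1}: single k=0 term ⇒ -0.000908;  D = -0.000888+0.000186i
Y_2^{m'}(θ=1.6694,φ=0.2817) and Σ D·Y over m':
  (+0.1494-0.0303i)·(+0.3234-0.2043i)  (+0.1942+0.9509i)·(-0.0727+0.0210i)  (+0.1818-0.0374i)·(-0.3062+0.0000i)  (-0.0036-0.0172i)·(+0.0727+0.0210i)  (-0.0009+0.0002i)·(+0.3234+0.2043i)
Y_2^1(R⁻¹ n̂) = -0.047883-0.095351i

Re=-0.0479 Im=-0.0954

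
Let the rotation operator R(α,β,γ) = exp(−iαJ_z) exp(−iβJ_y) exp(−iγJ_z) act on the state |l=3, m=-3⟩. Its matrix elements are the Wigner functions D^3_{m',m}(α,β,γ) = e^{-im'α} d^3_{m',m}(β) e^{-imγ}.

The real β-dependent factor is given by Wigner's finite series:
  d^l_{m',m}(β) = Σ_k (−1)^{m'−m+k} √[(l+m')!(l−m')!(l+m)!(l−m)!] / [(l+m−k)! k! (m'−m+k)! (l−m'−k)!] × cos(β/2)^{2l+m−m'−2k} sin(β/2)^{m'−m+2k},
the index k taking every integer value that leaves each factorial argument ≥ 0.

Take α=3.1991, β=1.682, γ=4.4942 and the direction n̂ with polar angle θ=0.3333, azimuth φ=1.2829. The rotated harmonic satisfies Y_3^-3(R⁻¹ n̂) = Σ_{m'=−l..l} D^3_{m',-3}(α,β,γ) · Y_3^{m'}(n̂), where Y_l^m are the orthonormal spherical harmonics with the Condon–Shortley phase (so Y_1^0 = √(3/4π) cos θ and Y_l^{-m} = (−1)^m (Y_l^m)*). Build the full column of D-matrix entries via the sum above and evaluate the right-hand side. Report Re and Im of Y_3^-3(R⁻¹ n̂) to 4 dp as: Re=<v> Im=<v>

Re=-0.3882 Im=0.0178

Need the full column D^3_{m',-3} for m'=−3..3 at α=3.1991, β=1.682, γ=4.4942.
cos(β/2)=0.666718, sin(β/2)=0.745310
d^3_{-3,-3}: single k=0 term ⇒ +0.087832;  D = -0.040718-0.077823i
d^3_{-2,-3}: single k=0 term ⇒ -0.240504;  D = -0.123560-0.206338i
d^3_{-1,-3}: single k=0 term ⇒ +0.425097;  D = -0.238995-0.351552i
d^3_{0,-3}: single k=0 term ⇒ -0.548722;  D = -0.334071-0.435308i
d^3_{1,-3}: single k=0 term ⇒ +0.531224;  D = -0.347105-0.402141i
d^3_{2,-3}: single k=0 term ⇒ -0.375581;  D = -0.261342-0.269743i
d^3_{3,-3}: single k=0 term ⇒ +0.171405;  D = -0.126148-0.116045i
Y_3^{m'}(θ=0.3333,φ=1.2829) and Σ D·Y over m':
  (-0.0407-0.0778i)·(-0.0111+0.0095i)  (-0.1236-0.2063i)·(-0.0867-0.0563i)  (-0.2390-0.3516i)·(+0.1040-0.3513i)  (-0.3341-0.4353i)·(+0.5166+0.0000i)  (-0.3471-0.4021i)·(-0.1040-0.3513i)  (-0.2613-0.2697i)·(-0.0867+0.0563i)  (-0.1261-0.1160i)·(+0.0111+0.0095i)
Y_3^-3(R⁻¹ n̂) = -0.388236+0.017794i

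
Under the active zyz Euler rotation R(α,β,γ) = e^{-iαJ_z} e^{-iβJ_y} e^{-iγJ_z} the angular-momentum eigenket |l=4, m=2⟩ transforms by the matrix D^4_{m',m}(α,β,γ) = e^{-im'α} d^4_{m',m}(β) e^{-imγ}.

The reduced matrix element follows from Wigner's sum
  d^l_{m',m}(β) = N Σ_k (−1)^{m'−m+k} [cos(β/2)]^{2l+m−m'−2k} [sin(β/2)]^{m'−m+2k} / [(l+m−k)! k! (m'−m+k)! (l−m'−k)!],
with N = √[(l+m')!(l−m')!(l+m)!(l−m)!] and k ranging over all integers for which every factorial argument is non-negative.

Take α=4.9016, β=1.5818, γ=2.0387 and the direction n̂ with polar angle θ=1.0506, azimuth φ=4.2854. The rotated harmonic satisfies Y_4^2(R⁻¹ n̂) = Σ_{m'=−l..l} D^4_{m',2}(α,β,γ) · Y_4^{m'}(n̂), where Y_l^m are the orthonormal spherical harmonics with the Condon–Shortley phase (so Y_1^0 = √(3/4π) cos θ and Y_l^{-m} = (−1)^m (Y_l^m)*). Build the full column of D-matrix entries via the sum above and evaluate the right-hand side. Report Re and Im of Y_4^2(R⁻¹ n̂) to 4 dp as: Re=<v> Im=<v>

Re=-0.3365 Im=-0.2445

Need the full column D^4_{m',2} for m'=−4..4 at α=4.9016, β=1.5818, γ=2.0387.
cos(β/2)=0.703206, sin(β/2)=0.710986
d^4_{-4,2}: single k=6 term ⇒ +0.337996;  D = -0.332598+0.060167i
d^4_{-3,2}: k∈[5..6] ⇒ +0.709152 -0.241644 = +0.467508;  D = -0.168262-0.436178i
d^4_{-2,2}: k∈[4..6] ⇒ +0.937273 -0.766503 +0.065297 = +0.236066;  D = +0.200336-0.124872i
d^4_{-1,2}: k∈[3..5] ⇒ +0.873999 -1.340170 +0.273998 = -0.192173;  D = -0.130513-0.141056i
d^4_{0,2}: k∈[2..4] ⇒ +0.579880 -1.580756 +0.605974 = -0.394902;  D = +0.234243-0.317927i
d^4_{1,2}: k∈[1..3] ⇒ +0.256492 -1.310998 +0.893447 = -0.161059;  D = +0.145320+0.069442i
d^4_{2,2}: k∈[0..2] ⇒ +0.059794 -0.733497 +0.937273 = +0.263570;  D = +0.066884-0.254943i
d^4_{3,2}: k∈[0..1] ⇒ -0.226205 +0.693715 = +0.467510;  D = +0.466450+0.031466i
d^4_{4,2}: single k=0 term ⇒ +0.323442;  D = +0.039316+0.321043i
Y_4^{m'}(θ=1.0506,φ=4.2854) and Σ D·Y over m':
  (-0.3326+0.0602i)·(-0.0343+0.2485i)  (-0.1683-0.4362i)·(+0.3895-0.1162i)  (+0.2003-0.1249i)·(-0.1207-0.1385i)  (-0.1305-0.1411i)·(+0.1074-0.2360i)  (+0.2342-0.3179i)·(-0.2407+0.0000i)  (+0.1453+0.0694i)·(-0.1074-0.2360i)  (+0.0669-0.2549i)·(-0.1207+0.1385i)  (+0.4665+0.0315i)·(-0.3895-0.1162i)  (+0.0393+0.3210i)·(-0.0343-0.2485i)
Y_4^2(R⁻¹ n̂) = -0.336489-0.244508i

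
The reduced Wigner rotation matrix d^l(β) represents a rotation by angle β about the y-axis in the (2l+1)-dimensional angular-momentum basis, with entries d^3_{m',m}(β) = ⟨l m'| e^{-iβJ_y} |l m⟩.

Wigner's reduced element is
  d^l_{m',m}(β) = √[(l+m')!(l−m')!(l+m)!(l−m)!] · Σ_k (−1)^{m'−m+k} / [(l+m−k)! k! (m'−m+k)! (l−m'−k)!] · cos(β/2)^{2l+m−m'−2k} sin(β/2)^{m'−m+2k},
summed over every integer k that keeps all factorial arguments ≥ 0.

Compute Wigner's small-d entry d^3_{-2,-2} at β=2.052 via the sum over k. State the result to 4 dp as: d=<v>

d^3_{-2,-2}(β=2.052) via Wigner's sum:
c=cos(2.052/2)=0.518244, s=sin(2.052/2)=0.855233; N=√[1·120·1·120]=120.000000
Admissible k: 0..1 (factorial args all ≥0)
  k=0: (−1)^0·120.0000/(120)·0.5182^6·0.8552^0 = +0.019373
  k=1: (−1)^1·120.0000/(24)·0.5182^4·0.8552^2 = -0.263800
d^3_{-2,-2}(2.052) = +0.019373 -0.263800 = -0.244427

d=-0.2444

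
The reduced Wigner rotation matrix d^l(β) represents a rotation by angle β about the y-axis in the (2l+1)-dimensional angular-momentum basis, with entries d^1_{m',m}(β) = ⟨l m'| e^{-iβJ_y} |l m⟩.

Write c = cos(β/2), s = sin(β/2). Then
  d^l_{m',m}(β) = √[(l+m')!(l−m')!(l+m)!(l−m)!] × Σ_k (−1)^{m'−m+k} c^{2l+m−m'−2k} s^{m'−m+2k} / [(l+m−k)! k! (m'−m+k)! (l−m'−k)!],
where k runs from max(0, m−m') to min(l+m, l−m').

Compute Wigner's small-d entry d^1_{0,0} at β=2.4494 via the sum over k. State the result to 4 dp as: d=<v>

d^1_{0,0}(β=2.4494) via Wigner's sum:
c=cos(2.4494/2)=0.339228, s=sin(2.4494/2)=0.940704; N=√[1·1·1·1]=1.000000
The bounds max(0,m−m')=0 and min(l+m,l−m')=1 give 2 terms
  k=0: (−1)^0·1.0000/(1)·0.3392^2·0.9407^0 = +0.115076
  k=1: (−1)^1·1.0000/(1)·0.3392^0·0.9407^2 = -0.884924
d^1_{0,0}(2.4494) = +0.115076 -0.884924 = -0.769848

d=-0.7698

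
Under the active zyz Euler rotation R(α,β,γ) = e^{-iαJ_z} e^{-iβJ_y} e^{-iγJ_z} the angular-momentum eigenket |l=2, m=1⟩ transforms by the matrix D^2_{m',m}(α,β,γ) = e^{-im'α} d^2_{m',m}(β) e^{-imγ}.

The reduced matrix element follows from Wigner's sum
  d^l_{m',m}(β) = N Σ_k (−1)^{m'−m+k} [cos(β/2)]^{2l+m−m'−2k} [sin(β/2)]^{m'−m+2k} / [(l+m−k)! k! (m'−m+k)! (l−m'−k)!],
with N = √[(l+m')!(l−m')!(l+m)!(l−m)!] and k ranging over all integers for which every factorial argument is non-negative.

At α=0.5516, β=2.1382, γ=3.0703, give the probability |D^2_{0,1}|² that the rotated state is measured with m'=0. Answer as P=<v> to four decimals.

First d^2_{0,1}(β=2.1382), then the phase factors e^{-i(0)α} and e^{-i(1)γ}:
c=cos(2.1382/2)=0.480914, s=sin(2.1382/2)=0.876768; N=√[2·2·6·1]=4.898979
k∈{1,2} keeps every argument non-negative
  k=1: (−1)^0·4.8990/(2)·0.4809^3·0.8768^1 = +0.238870
  k=2: (−1)^1·4.8990/(2)·0.4809^1·0.8768^3 = -0.793957
d^2_{0,1}(2.1382) = +0.238870 -0.793957 = -0.555087
|D^2_{0,1}|² = |d^2_{0,1}(β)|² = (-0.555087)² = 0.308121 (the z-rotation phases have unit modulus)

P=0.3081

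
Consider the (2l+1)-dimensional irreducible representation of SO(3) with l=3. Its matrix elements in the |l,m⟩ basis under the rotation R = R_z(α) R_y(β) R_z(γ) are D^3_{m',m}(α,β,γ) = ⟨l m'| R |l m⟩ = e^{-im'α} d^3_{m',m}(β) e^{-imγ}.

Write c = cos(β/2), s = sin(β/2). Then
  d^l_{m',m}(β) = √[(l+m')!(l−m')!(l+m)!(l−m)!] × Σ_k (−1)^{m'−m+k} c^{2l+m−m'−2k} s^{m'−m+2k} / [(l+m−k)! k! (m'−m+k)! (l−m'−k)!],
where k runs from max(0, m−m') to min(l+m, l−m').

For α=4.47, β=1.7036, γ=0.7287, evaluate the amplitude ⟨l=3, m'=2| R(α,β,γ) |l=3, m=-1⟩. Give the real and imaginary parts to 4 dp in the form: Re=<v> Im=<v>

Re=0.0935 Im=0.2505

D^3_{2,-1}(4.47,1.7036,0.7287) = e^{-i·2·4.47}·d^3_{2,-1}(1.7036)·e^{-i·-1·0.7287}. Compute d first:
With c≡cos(β/2)=0.658630 and s≡sin(β/2)=0.752467, N=[120·1·2·24]^{1/2}=75.894664
k: max(0,(-1)−(2))=0 … min(3+(-1),3−(2))=1
  k=0: (−1)^3·75.8947/(12)·0.6586^3·0.7525^3 = -0.769869
  k=1: (−1)^4·75.8947/(24)·0.6586^1·0.7525^5 = +0.502434
d^3_{2,-1}(1.7036) = -0.769869 +0.502434 = -0.267435
Attach z-rotation phases: D = e^{-i(2)(4.47)}·(-0.267435)·e^{-i(-1)(0.7287)} = +0.093539+0.250543i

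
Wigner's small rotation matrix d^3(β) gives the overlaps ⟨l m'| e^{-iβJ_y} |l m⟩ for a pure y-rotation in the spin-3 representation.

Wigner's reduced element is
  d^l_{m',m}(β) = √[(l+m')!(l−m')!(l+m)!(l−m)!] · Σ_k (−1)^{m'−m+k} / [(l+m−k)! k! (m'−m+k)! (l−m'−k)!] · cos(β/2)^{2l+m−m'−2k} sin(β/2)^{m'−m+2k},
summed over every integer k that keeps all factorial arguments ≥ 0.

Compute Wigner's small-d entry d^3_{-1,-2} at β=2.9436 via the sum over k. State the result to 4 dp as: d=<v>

d=0.0060

d^3_{-1,-2}(β=2.9436) via Wigner's sum:
c=cos(2.9436/2)=0.098835, s=sin(2.9436/2)=0.995104; N=√[2·24·1·120]=75.894664
k∈{0,1} keeps every argument non-negative
  k=0: (−1)^1·75.8947/(24)·0.0988^5·0.9951^1 = -0.000030
  k=1: (−1)^2·75.8947/(12)·0.0988^3·0.9951^3 = +0.006017
d^3_{-1,-2}(2.9436) = -0.000030 +0.006017 = +0.005987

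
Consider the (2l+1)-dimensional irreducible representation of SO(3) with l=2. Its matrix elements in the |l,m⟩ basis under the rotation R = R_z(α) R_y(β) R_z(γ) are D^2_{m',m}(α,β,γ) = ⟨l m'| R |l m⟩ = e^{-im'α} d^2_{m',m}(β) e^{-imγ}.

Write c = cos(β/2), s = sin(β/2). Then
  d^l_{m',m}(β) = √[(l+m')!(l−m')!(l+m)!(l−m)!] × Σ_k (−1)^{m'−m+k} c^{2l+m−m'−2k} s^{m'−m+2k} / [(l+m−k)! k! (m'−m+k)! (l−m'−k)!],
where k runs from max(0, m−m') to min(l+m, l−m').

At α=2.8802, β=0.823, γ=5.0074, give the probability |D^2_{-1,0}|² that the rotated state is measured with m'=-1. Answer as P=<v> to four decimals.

D^2_{-1,0}(2.8802,0.823,5.0074) = e^{-i·-1·2.8802}·d^2_{-1,0}(0.823)·e^{-i·0·5.0074}. Compute d first:
c=cos(0.823/2)=0.916522, s=sin(0.823/2)=0.399985; N=√[1·6·2·2]=4.898979
k: max(0,(0)−(-1))=1 … min(2+(0),2−(-1))=2
  k=1: (−1)^0·4.8990/(2)·0.9165^3·0.4000^1 = +0.754306
  k=2: (−1)^1·4.8990/(2)·0.9165^1·0.4000^3 = -0.143664
d^2_{-1,0}(0.823) = +0.754306 -0.143664 = +0.610642
|D^2_{-1,0}|² = |d^2_{-1,0}(β)|² = (+0.610642)² = 0.372883 (the z-rotation phases have unit modulus)

P=0.3729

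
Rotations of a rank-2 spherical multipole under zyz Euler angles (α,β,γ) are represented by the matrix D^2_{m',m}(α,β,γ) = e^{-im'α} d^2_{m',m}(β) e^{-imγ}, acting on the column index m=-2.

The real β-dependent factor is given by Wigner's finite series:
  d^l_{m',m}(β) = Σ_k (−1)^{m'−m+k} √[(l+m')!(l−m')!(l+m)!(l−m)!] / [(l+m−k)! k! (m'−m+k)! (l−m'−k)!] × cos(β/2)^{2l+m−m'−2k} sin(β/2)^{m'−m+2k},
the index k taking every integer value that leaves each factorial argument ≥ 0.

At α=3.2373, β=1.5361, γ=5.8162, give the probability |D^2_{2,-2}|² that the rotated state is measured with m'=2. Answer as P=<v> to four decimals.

P=0.0543

Split into d^2_{2,-2}(β=1.5361) × two z-phases.
With c≡cos(β/2)=0.719267 and s≡sin(β/2)=0.694734, N=[24·1·1·24]^{1/2}=24.000000
Admissible k: 0..0 (factorial args all ≥0)
  k=0: (−1)^4·24.0000/(24)·0.7193^0·0.6947^4 = +0.232956
d^2_{2,-2}(1.5361) = +0.232956
|D^2_{2,-2}|² = |d^2_{2,-2}(β)|² = (+0.232956)² = 0.054269 (the z-rotation phases have unit modulus)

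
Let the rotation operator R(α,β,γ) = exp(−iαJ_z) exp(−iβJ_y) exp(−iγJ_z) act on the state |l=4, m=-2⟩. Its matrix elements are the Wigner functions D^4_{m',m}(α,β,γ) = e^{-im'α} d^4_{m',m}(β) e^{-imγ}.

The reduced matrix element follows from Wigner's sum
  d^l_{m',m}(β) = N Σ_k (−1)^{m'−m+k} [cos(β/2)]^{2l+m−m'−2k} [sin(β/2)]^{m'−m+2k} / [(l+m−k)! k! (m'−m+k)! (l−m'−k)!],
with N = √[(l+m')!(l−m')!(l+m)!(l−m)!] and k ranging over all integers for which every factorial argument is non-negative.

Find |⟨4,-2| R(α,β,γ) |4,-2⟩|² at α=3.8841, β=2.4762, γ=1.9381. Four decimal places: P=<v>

P=0.0152

D^4_{-2,-2}(3.8841,2.4762,1.9381) = e^{-i·-2·3.8841}·d^4_{-2,-2}(2.4762)·e^{-i·-2·1.9381}. Compute d first:
c=cos(2.4762/2)=0.326593, s=sin(2.4762/2)=0.945165; N=√[2·720·2·720]=1440.000000
The bounds max(0,m−m')=0 and min(l+m,l−m')=2 give 3 terms
  k=0: (−1)^0·1440.0000/(1440)·0.3266^8·0.9452^0 = +0.000129
  k=1: (−1)^1·1440.0000/(120)·0.3266^6·0.9452^2 = -0.013009
  k=2: (−1)^2·1440.0000/(96)·0.3266^4·0.9452^4 = +0.136191
d^4_{-2,-2}(2.4762) = +0.000129 -0.013009 +0.136191 = +0.123312
|D^4_{-2,-2}|² = |d^4_{-2,-2}(β)|² = (+0.123312)² = 0.015206 (the z-rotation phases have unit modulus)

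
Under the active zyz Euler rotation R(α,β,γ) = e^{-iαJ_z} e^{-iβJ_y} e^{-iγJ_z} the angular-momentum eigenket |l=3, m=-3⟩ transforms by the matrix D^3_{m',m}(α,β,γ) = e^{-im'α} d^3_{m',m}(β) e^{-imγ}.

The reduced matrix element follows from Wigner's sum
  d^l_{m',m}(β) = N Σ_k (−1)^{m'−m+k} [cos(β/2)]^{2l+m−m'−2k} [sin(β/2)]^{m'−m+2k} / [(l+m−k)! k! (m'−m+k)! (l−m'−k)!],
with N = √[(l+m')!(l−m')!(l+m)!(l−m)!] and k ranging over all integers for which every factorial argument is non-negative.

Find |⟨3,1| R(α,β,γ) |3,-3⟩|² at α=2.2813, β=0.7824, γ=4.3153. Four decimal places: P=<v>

First d^3_{1,-3}(β=0.7824), then the phase factors e^{-i(1)α} and e^{-i(-3)γ}:
c=cos(0.7824/2)=0.924452, s=sin(0.7824/2)=0.381298; N=√[24·2·1·720]=185.903201
k: max(0,(-3)−(1))=0 … min(3+(-3),3−(1))=0
  k=0: (−1)^4·185.9032/(48)·0.9245^2·0.3813^4 = +0.069964
d^3_{1,-3}(0.7824) = +0.069964
|D^3_{1,-3}|² = |d^3_{1,-3}(β)|² = (+0.069964)² = 0.004895 (the z-rotation phases have unit modulus)

P=0.0049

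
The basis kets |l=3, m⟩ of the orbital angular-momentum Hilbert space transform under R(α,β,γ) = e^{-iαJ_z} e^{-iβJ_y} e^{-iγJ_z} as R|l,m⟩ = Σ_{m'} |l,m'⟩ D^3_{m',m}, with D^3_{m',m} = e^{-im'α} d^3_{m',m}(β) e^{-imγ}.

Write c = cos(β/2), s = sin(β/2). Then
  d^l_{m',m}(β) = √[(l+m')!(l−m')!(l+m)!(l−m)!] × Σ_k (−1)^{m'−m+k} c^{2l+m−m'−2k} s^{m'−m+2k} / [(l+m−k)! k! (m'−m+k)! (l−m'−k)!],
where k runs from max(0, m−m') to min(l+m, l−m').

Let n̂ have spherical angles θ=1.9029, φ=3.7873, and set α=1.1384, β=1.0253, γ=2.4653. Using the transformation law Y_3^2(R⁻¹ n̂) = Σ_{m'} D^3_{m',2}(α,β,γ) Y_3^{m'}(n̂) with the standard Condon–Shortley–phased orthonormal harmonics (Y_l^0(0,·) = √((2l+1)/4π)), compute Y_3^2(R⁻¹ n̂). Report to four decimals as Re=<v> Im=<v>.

Need the full column D^3_{m',2} for m'=−3..3 at α=1.1384, β=1.0253, γ=2.4653.
cos(β/2)=0.871448, sin(β/2)=0.490488
d^3_{-3,2}: single k=5 term ⇒ +0.060598;  D = +0.003355-0.060505i
d^3_{-2,2}: k∈[4..5] ⇒ +0.219769 -0.013924 = +0.205845;  D = -0.181837-0.096475i
d^3_{-1,2}: k∈[3..4] ⇒ +0.493901 -0.078232 = +0.415669;  D = -0.330755+0.251758i
d^3_{0,2}: k∈[2..3] ⇒ +0.759947 -0.240745 = +0.519202;  D = +0.112399+0.506890i
d^3_{1,2}: k∈[1..2] ⇒ +0.779535 -0.493901 = +0.285634;  D = +0.279107+0.060712i
d^3_{2,2}: k∈[0..1] ⇒ +0.437974 -0.693734 = -0.255760;  D = -0.154085+0.204134i
d^3_{3,2}: single k=0 term ⇒ -0.603825;  D = +0.285144+0.532257i
Y_3^{m'}(θ=1.9029,φ=3.7873) and Σ D·Y over m':
  (+0.0034-0.0605i)·(+0.1263+0.3291i)  (-0.1818-0.0965i)·(-0.0821+0.2862i)  (-0.3308+0.2518i)·(+0.1143-0.0861i)  (+0.1124+0.5069i)·(+0.3003+0.0000i)  (+0.2791+0.0607i)·(-0.1143-0.0861i)  (-0.1541+0.2041i)·(-0.0821-0.2862i)  (+0.2851+0.5323i)·(-0.1263+0.3291i)
Y_3^2(R⁻¹ n̂) = -0.086256+0.181849i

Re=-0.0863 Im=0.1818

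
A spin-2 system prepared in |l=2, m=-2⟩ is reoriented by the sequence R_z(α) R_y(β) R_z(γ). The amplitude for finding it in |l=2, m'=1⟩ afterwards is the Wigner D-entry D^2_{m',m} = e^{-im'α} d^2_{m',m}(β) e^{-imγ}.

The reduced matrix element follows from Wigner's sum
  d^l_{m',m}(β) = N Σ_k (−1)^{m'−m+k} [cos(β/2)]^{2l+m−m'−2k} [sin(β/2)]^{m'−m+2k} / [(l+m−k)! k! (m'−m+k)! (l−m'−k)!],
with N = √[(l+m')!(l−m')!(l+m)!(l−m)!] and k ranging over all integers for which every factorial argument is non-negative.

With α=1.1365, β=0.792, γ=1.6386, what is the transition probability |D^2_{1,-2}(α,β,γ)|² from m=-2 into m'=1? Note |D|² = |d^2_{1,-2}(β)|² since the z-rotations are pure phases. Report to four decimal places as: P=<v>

P=0.0112

D^2_{1,-2}(1.1365,0.792,1.6386) = e^{-i·1·1.1365}·d^2_{1,-2}(0.792)·e^{-i·-2·1.6386}. Compute d first:
c=cos(0.792/2)=0.922611, s=sin(0.792/2)=0.385731; N=√[6·1·1·24]=12.000000
k: max(0,(-2)−(1))=0 … min(2+(-2),2−(1))=0
  k=0: (−1)^3·12.0000/(6)·0.9226^1·0.3857^3 = -0.105902
d^2_{1,-2}(0.792) = -0.105902
|D^2_{1,-2}|² = |d^2_{1,-2}(β)|² = (-0.105902)² = 0.011215 (the z-rotation phases have unit modulus)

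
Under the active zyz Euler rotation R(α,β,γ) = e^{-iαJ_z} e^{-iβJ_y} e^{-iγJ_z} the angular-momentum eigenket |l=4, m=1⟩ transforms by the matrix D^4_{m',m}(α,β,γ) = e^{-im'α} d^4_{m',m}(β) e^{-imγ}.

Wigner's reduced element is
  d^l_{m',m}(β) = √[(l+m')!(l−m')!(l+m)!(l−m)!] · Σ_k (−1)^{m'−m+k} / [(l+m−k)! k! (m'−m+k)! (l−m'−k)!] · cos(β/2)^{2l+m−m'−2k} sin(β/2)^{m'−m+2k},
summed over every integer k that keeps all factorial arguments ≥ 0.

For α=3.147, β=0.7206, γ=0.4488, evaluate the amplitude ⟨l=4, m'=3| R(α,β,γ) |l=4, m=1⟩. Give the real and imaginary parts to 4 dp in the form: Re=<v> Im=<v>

Re=-0.4521 Im=0.2268

D^4_{3,1}(3.147,0.7206,0.4488) = e^{-i·3·3.147}·d^4_{3,1}(0.7206)·e^{-i·1·0.4488}. Compute d first:
c=cos(0.7206/2)=0.935791, s=sin(0.7206/2)=0.352555; N=√[5040·1·120·6]=1904.940944
k: max(0,(1)−(3))=0 … min(4+(1),4−(3))=1
  k=0: (−1)^2·1904.9409/(240)·0.9358^6·0.3526^2 = +0.662518
  k=1: (−1)^3·1904.9409/(144)·0.9358^4·0.3526^4 = -0.156726
d^4_{3,1}(0.7206) = +0.662518 -0.156726 = +0.505791
Attach z-rotation phases: D = e^{-i(3)(3.147)}·(+0.505791)·e^{-i(1)(0.4488)} = -0.452082+0.226818i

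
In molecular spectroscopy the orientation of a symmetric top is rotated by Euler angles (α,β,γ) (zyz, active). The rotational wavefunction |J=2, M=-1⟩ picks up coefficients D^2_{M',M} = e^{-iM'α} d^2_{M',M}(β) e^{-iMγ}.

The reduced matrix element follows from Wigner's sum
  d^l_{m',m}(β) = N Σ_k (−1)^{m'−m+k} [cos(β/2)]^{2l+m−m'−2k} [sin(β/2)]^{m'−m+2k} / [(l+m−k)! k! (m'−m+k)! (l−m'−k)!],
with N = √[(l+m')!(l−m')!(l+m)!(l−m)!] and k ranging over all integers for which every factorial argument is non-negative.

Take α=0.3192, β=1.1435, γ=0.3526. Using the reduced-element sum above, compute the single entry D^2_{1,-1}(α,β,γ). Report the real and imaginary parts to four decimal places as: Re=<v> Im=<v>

Re=0.5352 Im=0.0179

First d^2_{1,-1}(β=1.1435), then the phase factors e^{-i(1)α} and e^{-i(-1)γ}:
Half-angle: c=0.840955, s=0.541105. N=√(6·1·1·6)=6.000000
k∈{0,1} keeps every argument non-negative
  k=0: (−1)^2·6.0000/(2)·0.8410^2·0.5411^2 = +0.621197
  k=1: (−1)^3·6.0000/(6)·0.8410^0·0.5411^4 = -0.085728
d^2_{1,-1}(1.1435) = +0.621197 -0.085728 = +0.535469
Attach z-rotation phases: D = e^{-i(1)(0.3192)}·(+0.535469)·e^{-i(-1)(0.3526)} = +0.535170+0.017881i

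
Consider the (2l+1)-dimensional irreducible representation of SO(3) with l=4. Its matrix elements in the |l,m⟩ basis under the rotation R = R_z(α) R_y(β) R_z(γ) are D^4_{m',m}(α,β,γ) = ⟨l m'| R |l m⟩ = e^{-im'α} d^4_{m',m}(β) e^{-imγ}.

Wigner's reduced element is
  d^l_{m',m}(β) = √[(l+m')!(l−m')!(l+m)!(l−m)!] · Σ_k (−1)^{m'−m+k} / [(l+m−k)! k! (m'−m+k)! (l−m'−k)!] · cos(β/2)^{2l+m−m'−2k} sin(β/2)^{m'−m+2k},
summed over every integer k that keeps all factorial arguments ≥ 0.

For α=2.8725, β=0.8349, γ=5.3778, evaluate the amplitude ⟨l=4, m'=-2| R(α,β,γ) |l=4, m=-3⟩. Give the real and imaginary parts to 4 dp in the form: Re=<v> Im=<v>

Re=0.3295 Im=-0.0373

D^4_{-2,-3}(2.8725,0.8349,5.3778) = e^{-i·-2·2.8725}·d^4_{-2,-3}(0.8349)·e^{-i·-3·5.3778}. Compute d first:
c=cos(0.8349/2)=0.914126, s=sin(0.8349/2)=0.405431; N=√[2·720·1·5040]=2693.993318
Admissible k: 0..1 (factorial args all ≥0)
  k=0: (−1)^1·2693.9933/(720)·0.9141^7·0.4054^1 = -0.809138
  k=1: (−1)^2·2693.9933/(240)·0.9141^5·0.4054^3 = +0.477491
d^4_{-2,-3}(0.8349) = -0.809138 +0.477491 = -0.331647
Attach z-rotation phases: D = e^{-i(-2)(2.8725)}·(-0.331647)·e^{-i(-3)(5.3778)} = +0.329541-0.037314i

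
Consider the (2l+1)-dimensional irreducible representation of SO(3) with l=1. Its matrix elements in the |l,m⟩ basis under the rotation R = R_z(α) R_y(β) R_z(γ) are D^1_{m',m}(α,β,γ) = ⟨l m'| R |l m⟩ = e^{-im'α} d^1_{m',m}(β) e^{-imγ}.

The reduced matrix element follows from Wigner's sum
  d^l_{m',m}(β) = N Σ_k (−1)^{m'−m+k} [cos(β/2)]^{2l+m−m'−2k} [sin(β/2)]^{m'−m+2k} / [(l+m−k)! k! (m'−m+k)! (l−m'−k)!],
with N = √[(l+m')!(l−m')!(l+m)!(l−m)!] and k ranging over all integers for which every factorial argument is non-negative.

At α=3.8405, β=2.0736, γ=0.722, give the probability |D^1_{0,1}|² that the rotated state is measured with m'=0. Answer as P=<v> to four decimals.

Split into d^1_{0,1}(β=2.0736) × two z-phases.
With c≡cos(β/2)=0.508977 and s≡sin(β/2)=0.860780, N=[1·1·2·1]^{1/2}=1.414214
k: max(0,(1)−(0))=1 … min(1+(1),1−(0))=1
  k=1: (−1)^0·1.4142/(1)·0.5090^1·0.8608^1 = +0.619592
d^1_{0,1}(2.0736) = +0.619592
|D^1_{0,1}|² = |d^1_{0,1}(β)|² = (+0.619592)² = 0.383894 (the z-rotation phases have unit modulus)

P=0.3839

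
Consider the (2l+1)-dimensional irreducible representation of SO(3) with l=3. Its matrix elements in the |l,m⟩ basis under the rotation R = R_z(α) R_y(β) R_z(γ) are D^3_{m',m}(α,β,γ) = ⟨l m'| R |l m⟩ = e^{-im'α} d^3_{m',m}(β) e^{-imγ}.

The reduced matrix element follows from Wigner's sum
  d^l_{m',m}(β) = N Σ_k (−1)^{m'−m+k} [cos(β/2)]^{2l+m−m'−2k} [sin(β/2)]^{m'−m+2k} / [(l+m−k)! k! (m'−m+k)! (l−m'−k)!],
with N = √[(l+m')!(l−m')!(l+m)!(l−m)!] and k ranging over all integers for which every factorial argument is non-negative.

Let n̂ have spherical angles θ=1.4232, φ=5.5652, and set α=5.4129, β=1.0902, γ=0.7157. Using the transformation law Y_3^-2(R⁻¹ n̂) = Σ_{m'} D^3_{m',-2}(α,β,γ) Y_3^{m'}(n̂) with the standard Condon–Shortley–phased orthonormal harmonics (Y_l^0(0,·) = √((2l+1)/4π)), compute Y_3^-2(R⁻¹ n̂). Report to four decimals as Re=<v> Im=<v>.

Re=0.1021 Im=0.0637

Need the full column D^3_{m',-2} for m'=−3..3 at α=5.4129, β=1.0902, γ=0.7157.
cos(β/2)=0.855075, sin(β/2)=0.518504
d^3_{-3,-2}: single k=1 term ⇒ +0.580563;  D = +0.221443-0.536672i
d^3_{-2,-2}: k∈[0..1] ⇒ +0.390865 -0.718607 = -0.327742;  D = -0.312202+0.099722i
d^3_{-1,-2}: k∈[0..1] ⇒ -0.749504 +0.551187 = -0.198317;  D = -0.167908-0.105531i
d^3_{0,-2}: k∈[0..1] ⇒ +0.787194 -0.289452 = +0.497742;  D = +0.069159+0.492914i
d^3_{1,-2}: k∈[0..1] ⇒ -0.551187 +0.101336 = -0.449851;  D = +0.300290-0.334950i
d^3_{2,-2}: k∈[0..1] ⇒ +0.264232 -0.019432 = +0.244801;  D = -0.244688-0.007435i
d^3_{3,-2}: single k=0 term ⇒ -0.078494;  D = +0.048752+0.061519i
Y_3^{m'}(θ=1.4232,φ=5.5652) and Σ D·Y over m':
  (+0.2214-0.5367i)·(-0.2223+0.3370i)  (-0.3122+0.0997i)·(+0.0198+0.1457i)  (-0.1679-0.1055i)·(-0.2147-0.1876i)  (+0.0692+0.4929i)·(-0.1587+0.0000i)  (+0.3003-0.3350i)·(+0.2147-0.1876i)  (-0.2447-0.0074i)·(+0.0198-0.1457i)  (+0.0488+0.0615i)·(+0.2223+0.3370i)
Y_3^-2(R⁻¹ n̂) = +0.102064+0.063734i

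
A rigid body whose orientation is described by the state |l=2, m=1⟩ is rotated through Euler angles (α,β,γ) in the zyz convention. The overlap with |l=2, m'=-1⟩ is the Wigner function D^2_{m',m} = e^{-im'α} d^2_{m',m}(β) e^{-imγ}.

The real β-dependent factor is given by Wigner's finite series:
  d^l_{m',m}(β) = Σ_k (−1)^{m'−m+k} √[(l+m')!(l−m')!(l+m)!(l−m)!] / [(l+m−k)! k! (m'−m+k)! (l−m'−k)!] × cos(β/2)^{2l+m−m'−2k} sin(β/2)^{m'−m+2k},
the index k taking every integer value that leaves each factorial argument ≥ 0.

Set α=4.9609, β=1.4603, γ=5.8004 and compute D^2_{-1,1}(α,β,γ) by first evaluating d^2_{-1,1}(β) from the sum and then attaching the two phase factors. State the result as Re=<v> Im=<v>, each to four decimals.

Re=0.3626 Im=-0.4041

First d^2_{-1,1}(β=1.4603), then the phase factors e^{-i(-1)α} and e^{-i(1)γ}:
Half-angle: c=0.745074, s=0.666981. N=√(1·6·6·1)=6.000000
k: max(0,(1)−(-1))=2 … min(2+(1),2−(-1))=3
  k=2: (−1)^0·6.0000/(2)·0.7451^2·0.6670^2 = +0.740880
  k=3: (−1)^1·6.0000/(6)·0.7451^0·0.6670^4 = -0.197904
d^2_{-1,1}(1.4603) = +0.740880 -0.197904 = +0.542976
Phases: e^{-i·(-1)·4.9609}=+0.245961-0.969280i, e^{-i·(1)·5.8004}=+0.885705+0.464248i ⇒ D=+0.362618-0.404142i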